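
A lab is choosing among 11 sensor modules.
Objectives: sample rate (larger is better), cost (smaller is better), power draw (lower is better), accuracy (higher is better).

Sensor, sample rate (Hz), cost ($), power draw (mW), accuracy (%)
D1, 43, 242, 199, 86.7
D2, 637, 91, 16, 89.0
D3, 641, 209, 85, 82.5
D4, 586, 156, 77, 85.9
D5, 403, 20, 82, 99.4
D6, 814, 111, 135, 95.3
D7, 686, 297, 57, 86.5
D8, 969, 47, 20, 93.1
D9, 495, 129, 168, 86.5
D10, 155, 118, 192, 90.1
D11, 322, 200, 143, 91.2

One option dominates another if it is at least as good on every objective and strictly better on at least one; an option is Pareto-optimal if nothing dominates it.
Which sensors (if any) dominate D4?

D2, D8

D2: sample rate 637≥586, cost 91≤156, power draw 16≤77, accuracy 89.0≥85.9 — dominates D4.
D8: sample rate 969≥586, cost 47≤156, power draw 20≤77, accuracy 93.1≥85.9 — dominates D4.
Others (D1, D3, D5, D6, D7, D9, D10, D11) are each worse than D4 on at least one objective.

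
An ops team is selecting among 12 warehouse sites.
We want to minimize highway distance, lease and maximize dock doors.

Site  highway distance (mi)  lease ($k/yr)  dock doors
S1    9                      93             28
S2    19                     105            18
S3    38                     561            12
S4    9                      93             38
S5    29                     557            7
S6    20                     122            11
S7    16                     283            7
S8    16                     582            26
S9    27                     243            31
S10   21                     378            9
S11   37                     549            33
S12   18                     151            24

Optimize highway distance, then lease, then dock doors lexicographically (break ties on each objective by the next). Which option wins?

S4

First minimize highway distance: best is 9, kept {S1, S4}.
Then minimize lease: best is 93, kept {S1, S4}.
Then maximize dock doors: best is 38, kept {S4}.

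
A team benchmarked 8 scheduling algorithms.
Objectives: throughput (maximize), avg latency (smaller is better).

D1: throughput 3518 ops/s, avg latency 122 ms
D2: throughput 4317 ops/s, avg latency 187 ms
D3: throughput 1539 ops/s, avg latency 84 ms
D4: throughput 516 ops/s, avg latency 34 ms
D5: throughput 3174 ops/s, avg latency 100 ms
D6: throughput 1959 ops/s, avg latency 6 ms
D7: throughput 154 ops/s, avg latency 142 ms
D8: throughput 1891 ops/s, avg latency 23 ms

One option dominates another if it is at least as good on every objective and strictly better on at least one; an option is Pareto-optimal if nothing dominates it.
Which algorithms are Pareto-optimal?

D1, D2, D5, D6

D1: not dominated.
D2: not dominated (best throughput).
D3: dominated by D6 (throughput 1959≥1539, avg latency 6≤84).
D4: dominated by D6 (throughput 1959≥516, avg latency 6≤34).
D5: not dominated.
D6: not dominated (best avg latency).
D7: dominated by D1 (throughput 3518≥154, avg latency 122≤142).
D8: dominated by D6 (throughput 1959≥1891, avg latency 6≤23).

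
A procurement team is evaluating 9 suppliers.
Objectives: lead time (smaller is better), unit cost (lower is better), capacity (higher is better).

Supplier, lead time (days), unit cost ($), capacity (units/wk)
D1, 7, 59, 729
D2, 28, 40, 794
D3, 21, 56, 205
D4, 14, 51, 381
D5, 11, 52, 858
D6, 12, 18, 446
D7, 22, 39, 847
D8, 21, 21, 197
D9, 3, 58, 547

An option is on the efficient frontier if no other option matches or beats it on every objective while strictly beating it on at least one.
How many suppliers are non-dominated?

D1: not dominated.
D2: dominated by D7 (lead time 22≤28, unit cost 39≤40, capacity 847≥794).
D3: dominated by D4 (lead time 14≤21, unit cost 51≤56, capacity 381≥205).
D4: dominated by D6 (lead time 12≤14, unit cost 18≤51, capacity 446≥381).
D5: not dominated (best capacity).
D6: not dominated (best unit cost).
D7: not dominated.
D8: dominated by D6 (lead time 12≤21, unit cost 18≤21, capacity 446≥197).
D9: not dominated (best lead time).
Pareto-optimal: D1, D5, D6, D7, D9 → 5.

5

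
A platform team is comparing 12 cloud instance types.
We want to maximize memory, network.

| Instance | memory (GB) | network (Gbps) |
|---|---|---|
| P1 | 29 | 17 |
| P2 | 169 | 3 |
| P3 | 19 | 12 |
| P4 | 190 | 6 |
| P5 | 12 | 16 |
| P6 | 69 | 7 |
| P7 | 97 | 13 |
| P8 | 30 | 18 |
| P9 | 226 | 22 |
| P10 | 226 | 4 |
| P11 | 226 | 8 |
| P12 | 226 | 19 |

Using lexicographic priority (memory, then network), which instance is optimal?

P9

First maximize memory: best is 226, kept {P9, P10, P11, P12}.
Then maximize network: best is 22, kept {P9}.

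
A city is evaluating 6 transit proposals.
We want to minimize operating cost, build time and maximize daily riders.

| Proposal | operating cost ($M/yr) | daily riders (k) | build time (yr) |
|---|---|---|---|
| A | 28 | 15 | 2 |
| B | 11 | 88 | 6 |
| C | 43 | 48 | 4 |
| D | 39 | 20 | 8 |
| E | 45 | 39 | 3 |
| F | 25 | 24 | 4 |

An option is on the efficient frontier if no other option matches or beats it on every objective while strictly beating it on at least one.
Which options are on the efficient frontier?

A, B, C, E, F

A: not dominated (best build time).
B: not dominated (best operating cost).
C: not dominated.
D: dominated by B (operating cost 11≤39, daily riders 88≥20, build time 6≤8).
E: not dominated.
F: not dominated.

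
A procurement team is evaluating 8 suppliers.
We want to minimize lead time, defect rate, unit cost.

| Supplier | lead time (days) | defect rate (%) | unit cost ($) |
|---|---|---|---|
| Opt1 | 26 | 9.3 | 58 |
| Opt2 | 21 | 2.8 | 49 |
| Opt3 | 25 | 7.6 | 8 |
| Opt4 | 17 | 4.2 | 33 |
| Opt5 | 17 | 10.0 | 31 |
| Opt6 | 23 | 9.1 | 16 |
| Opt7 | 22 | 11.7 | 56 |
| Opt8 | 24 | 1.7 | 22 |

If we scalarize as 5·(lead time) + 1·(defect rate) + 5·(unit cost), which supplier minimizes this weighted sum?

Opt3

Opt1: 5·26 + 1·9.3 + 5·58 = 429.3
Opt2: 5·21 + 1·2.8 + 5·49 = 352.8
Opt3: 5·25 + 1·7.6 + 5·8 = 172.6
Opt4: 5·17 + 1·4.2 + 5·33 = 254.2
Opt5: 5·17 + 1·10.0 + 5·31 = 250.0
Opt6: 5·23 + 1·9.1 + 5·16 = 204.1
Opt7: 5·22 + 1·11.7 + 5·56 = 401.7
Opt8: 5·24 + 1·1.7 + 5·22 = 231.7
Lowest: Opt3 at 172.6.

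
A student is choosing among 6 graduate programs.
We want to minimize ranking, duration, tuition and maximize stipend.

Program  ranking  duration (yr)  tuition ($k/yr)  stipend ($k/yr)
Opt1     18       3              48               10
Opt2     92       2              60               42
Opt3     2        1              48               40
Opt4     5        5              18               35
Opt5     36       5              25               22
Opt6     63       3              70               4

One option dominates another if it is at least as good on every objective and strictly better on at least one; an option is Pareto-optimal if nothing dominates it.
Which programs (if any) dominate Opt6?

Opt1, Opt3

Opt1: ranking 18≤63, duration 3≤3, tuition 48≤70, stipend 10≥4 — dominates Opt6.
Opt3: ranking 2≤63, duration 1≤3, tuition 48≤70, stipend 40≥4 — dominates Opt6.
Others (Opt2, Opt4, Opt5) are each worse than Opt6 on at least one objective.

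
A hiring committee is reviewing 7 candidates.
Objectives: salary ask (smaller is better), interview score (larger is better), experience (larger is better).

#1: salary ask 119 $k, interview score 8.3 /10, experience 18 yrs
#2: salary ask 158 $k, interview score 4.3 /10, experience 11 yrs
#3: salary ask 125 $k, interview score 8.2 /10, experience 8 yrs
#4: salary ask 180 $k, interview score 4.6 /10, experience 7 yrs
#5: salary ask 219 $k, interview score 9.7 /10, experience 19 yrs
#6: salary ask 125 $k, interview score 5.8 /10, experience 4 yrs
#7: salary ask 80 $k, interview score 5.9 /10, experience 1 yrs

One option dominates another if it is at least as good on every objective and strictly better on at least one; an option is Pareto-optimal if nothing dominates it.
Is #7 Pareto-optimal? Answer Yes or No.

#1: worse on salary ask (119 vs 80).
#2: worse on salary ask (158 vs 80).
#3: worse on salary ask (125 vs 80).
#4: worse on salary ask (180 vs 80).
#5: worse on salary ask (219 vs 80).
#6: worse on salary ask (125 vs 80).
No option is at least as good as #7 on every objective and strictly better on one.

Yes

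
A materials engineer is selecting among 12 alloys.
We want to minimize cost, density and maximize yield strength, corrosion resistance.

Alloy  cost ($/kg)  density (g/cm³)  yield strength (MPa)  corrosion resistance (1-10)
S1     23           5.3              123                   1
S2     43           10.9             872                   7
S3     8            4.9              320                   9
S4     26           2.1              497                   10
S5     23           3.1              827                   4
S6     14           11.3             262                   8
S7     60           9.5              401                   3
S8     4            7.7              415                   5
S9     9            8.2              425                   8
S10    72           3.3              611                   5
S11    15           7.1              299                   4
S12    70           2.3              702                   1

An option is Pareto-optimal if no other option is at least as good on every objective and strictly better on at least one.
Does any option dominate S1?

Yes

S3 vs S1: cost 8≤23, density 4.9≤5.3, yield strength 320≥123, corrosion resistance 9≥1 — S3 is at least as good on every objective and strictly better on at least one, so S3 dominates S1.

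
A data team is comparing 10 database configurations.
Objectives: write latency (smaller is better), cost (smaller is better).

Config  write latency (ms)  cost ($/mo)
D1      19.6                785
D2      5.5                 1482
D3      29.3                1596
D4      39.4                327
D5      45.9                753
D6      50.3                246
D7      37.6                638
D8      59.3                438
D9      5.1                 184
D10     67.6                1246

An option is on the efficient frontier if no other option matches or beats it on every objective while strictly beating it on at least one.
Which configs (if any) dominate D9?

D1: worse on write latency (19.6 vs 5.1).
D2: worse on write latency (5.5 vs 5.1).
D3: worse on write latency (29.3 vs 5.1).
D4: worse on write latency (39.4 vs 5.1).
D5: worse on write latency (45.9 vs 5.1).
D6: worse on write latency (50.3 vs 5.1).
D7: worse on write latency (37.6 vs 5.1).
D8: worse on write latency (59.3 vs 5.1).
D10: worse on write latency (67.6 vs 5.1).
No option dominates D9.

none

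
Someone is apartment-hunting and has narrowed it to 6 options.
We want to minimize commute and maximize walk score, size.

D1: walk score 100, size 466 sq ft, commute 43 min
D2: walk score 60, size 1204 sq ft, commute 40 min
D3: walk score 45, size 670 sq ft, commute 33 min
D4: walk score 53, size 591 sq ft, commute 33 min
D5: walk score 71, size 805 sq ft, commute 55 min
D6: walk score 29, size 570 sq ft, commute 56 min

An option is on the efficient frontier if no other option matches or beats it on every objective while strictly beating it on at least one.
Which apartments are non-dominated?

D1, D2, D3, D4, D5

D1: not dominated (best walk score).
D2: not dominated (best size).
D3: not dominated.
D4: not dominated.
D5: not dominated.
D6: dominated by D2 (walk score 60≥29, size 1204≥570, commute 40≤56).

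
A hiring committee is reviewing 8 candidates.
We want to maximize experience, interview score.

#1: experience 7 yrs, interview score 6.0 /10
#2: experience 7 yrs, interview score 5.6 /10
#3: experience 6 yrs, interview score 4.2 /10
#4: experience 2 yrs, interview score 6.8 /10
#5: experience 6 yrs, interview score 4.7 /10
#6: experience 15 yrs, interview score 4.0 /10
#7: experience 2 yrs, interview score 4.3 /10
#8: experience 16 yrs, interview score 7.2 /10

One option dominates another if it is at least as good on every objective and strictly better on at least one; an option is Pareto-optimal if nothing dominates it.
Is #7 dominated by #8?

#8 vs #7: experience 16≥2, interview score 7.2≥4.3 — #8 is at least as good on every objective with at least one strict improvement.

Yes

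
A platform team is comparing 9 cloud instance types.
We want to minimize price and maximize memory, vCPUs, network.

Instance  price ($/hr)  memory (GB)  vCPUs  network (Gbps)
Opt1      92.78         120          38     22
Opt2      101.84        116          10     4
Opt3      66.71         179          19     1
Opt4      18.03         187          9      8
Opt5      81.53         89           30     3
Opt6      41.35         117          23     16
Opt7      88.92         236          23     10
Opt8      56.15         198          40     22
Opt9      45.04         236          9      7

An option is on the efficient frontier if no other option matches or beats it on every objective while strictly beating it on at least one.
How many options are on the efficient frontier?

5

Opt1: dominated by Opt8 (price 56.15≤92.78, memory 198≥120, vCPUs 40≥38, network 22≥22).
Opt2: dominated by Opt1 (price 92.78≤101.84, memory 120≥116, vCPUs 38≥10, network 22≥4).
Opt3: dominated by Opt8 (price 56.15≤66.71, memory 198≥179, vCPUs 40≥19, network 22≥1).
Opt4: not dominated (best price).
Opt5: dominated by Opt8 (price 56.15≤81.53, memory 198≥89, vCPUs 40≥30, network 22≥3).
Opt6: not dominated.
Opt7: not dominated.
Opt8: not dominated (best vCPUs).
Opt9: not dominated.
Pareto-optimal: Opt4, Opt6, Opt7, Opt8, Opt9 → 5.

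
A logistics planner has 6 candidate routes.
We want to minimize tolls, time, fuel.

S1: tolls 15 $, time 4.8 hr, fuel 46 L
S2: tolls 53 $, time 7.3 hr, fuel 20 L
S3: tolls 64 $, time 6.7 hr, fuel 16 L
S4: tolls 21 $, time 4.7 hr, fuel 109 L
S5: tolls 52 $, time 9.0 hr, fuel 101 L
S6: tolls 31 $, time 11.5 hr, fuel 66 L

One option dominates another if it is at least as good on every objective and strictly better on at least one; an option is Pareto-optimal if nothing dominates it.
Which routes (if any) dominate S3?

S1: worse on fuel (46 vs 16).
S2: worse on time (7.3 vs 6.7).
S4: worse on fuel (109 vs 16).
S5: worse on time (9.0 vs 6.7).
S6: worse on time (11.5 vs 6.7).
No option dominates S3.

none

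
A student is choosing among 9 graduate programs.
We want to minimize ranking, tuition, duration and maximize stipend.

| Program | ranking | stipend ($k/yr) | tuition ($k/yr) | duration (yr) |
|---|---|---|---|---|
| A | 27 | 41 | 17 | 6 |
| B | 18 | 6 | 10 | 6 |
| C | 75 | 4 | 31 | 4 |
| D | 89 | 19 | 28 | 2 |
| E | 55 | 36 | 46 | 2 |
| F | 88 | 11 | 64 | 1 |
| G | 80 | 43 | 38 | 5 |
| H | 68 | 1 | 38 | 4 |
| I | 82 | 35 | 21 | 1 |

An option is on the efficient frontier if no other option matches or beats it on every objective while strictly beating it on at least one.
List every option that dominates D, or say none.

I

I: ranking 82≤89, stipend 35≥19, tuition 21≤28, duration 1≤2 — dominates D.
Others (A, B, C, E, F, G, H) are each worse than D on at least one objective.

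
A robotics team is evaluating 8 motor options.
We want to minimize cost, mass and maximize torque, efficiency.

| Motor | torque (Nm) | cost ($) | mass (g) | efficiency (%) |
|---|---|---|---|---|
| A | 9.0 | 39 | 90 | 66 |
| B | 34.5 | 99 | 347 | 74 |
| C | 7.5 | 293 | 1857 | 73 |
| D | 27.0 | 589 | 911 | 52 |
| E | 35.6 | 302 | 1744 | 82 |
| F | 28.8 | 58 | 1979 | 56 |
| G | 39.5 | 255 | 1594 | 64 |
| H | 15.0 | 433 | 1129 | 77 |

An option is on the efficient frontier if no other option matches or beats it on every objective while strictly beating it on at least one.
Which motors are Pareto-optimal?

A, B, E, F, G, H

A: not dominated (best cost).
B: not dominated.
C: dominated by B (torque 34.5≥7.5, cost 99≤293, mass 347≤1857, efficiency 74≥73).
D: dominated by B (torque 34.5≥27.0, cost 99≤589, mass 347≤911, efficiency 74≥52).
E: not dominated (best efficiency).
F: not dominated.
G: not dominated (best torque).
H: not dominated.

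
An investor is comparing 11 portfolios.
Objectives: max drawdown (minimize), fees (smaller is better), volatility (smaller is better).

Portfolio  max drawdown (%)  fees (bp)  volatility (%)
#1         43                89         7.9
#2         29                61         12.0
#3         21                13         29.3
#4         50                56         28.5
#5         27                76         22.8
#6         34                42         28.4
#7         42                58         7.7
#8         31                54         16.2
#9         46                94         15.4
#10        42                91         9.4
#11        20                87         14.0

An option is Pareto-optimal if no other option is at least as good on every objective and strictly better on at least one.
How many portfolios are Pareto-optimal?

7

#1: dominated by #7 (max drawdown 42≤43, fees 58≤89, volatility 7.7≤7.9).
#2: not dominated.
#3: not dominated (best fees).
#4: dominated by #6 (max drawdown 34≤50, fees 42≤56, volatility 28.4≤28.5).
#5: not dominated.
#6: not dominated.
#7: not dominated (best volatility).
#8: not dominated.
#9: dominated by #1 (max drawdown 43≤46, fees 89≤94, volatility 7.9≤15.4).
#10: dominated by #7 (max drawdown 42≤42, fees 58≤91, volatility 7.7≤9.4).
#11: not dominated (best max drawdown).
Pareto-optimal: #2, #3, #5, #6, #7, #8, #11 → 7.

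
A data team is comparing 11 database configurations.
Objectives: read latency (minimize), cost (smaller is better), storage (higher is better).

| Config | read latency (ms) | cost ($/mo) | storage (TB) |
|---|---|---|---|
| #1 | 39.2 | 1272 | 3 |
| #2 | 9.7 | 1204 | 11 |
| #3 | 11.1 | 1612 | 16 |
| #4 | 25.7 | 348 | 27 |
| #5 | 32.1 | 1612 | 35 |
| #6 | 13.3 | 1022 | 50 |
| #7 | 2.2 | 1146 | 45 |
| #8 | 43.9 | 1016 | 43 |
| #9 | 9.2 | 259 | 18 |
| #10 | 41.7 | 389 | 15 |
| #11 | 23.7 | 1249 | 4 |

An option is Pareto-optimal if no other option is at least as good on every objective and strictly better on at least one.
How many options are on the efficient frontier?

5

#1: dominated by #2 (read latency 9.7≤39.2, cost 1204≤1272, storage 11≥3).
#2: dominated by #7 (read latency 2.2≤9.7, cost 1146≤1204, storage 45≥11).
#3: dominated by #7 (read latency 2.2≤11.1, cost 1146≤1612, storage 45≥16).
#4: not dominated.
#5: dominated by #6 (read latency 13.3≤32.1, cost 1022≤1612, storage 50≥35).
#6: not dominated (best storage).
#7: not dominated (best read latency).
#8: not dominated.
#9: not dominated (best cost).
#10: dominated by #4 (read latency 25.7≤41.7, cost 348≤389, storage 27≥15).
#11: dominated by #2 (read latency 9.7≤23.7, cost 1204≤1249, storage 11≥4).
Pareto-optimal: #4, #6, #7, #8, #9 → 5.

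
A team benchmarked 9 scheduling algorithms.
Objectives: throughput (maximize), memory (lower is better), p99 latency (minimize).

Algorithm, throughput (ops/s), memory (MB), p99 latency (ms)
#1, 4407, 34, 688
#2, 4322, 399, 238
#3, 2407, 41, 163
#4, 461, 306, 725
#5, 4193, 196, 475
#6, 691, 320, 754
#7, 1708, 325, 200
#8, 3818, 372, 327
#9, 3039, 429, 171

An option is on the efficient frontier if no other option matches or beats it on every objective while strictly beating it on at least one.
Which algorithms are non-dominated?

#1: not dominated (best throughput).
#2: not dominated.
#3: not dominated (best p99 latency).
#4: dominated by #1 (throughput 4407≥461, memory 34≤306, p99 latency 688≤725).
#5: not dominated.
#6: dominated by #1 (throughput 4407≥691, memory 34≤320, p99 latency 688≤754).
#7: dominated by #3 (throughput 2407≥1708, memory 41≤325, p99 latency 163≤200).
#8: not dominated.
#9: not dominated.

#1, #2, #3, #5, #8, #9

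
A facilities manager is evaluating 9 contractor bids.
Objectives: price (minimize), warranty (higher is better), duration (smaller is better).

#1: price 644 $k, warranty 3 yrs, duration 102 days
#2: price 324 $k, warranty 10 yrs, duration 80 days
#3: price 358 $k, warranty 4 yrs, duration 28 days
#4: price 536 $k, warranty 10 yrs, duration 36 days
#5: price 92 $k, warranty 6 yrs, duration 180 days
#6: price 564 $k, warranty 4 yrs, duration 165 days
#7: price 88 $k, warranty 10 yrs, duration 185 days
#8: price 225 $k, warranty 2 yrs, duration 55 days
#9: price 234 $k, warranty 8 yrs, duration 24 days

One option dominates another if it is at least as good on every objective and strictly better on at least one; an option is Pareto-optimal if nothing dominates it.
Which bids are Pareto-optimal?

#1: dominated by #2 (price 324≤644, warranty 10≥3, duration 80≤102).
#2: not dominated.
#3: dominated by #9 (price 234≤358, warranty 8≥4, duration 24≤28).
#4: not dominated.
#5: not dominated.
#6: dominated by #2 (price 324≤564, warranty 10≥4, duration 80≤165).
#7: not dominated (best price).
#8: not dominated.
#9: not dominated (best duration).

#2, #4, #5, #7, #8, #9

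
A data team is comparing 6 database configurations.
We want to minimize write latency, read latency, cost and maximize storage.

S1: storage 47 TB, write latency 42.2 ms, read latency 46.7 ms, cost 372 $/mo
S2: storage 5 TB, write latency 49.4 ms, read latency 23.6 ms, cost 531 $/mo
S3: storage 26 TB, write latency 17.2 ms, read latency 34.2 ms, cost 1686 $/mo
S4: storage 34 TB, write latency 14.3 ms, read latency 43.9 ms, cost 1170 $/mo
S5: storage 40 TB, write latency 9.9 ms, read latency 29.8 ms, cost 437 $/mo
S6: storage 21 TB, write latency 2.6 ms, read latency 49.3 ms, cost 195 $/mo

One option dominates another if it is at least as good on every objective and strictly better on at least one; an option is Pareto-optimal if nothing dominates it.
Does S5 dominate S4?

S5 vs S4: storage 40≥34, write latency 9.9≤14.3, read latency 29.8≤43.9, cost 437≤1170 — S5 is at least as good on every objective with at least one strict improvement.

Yes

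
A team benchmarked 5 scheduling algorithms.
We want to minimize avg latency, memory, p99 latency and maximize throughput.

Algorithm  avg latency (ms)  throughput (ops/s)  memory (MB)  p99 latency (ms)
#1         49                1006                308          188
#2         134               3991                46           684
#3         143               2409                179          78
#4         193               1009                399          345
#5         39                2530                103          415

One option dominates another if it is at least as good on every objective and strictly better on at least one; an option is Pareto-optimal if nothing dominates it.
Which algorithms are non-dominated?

#1, #2, #3, #5

#1: not dominated.
#2: not dominated (best throughput).
#3: not dominated (best p99 latency).
#4: dominated by #3 (avg latency 143≤193, throughput 2409≥1009, memory 179≤399, p99 latency 78≤345).
#5: not dominated (best avg latency).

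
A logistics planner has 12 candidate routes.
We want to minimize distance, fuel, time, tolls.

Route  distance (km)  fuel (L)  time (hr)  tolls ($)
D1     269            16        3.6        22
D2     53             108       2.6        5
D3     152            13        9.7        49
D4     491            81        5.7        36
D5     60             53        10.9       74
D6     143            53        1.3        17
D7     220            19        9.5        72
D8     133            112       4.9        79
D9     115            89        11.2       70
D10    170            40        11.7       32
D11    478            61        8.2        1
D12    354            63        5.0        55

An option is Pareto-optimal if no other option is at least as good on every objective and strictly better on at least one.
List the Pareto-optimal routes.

D1, D2, D3, D5, D6, D7, D9, D10, D11

D1: not dominated.
D2: not dominated (best distance).
D3: not dominated (best fuel).
D4: dominated by D1 (distance 269≤491, fuel 16≤81, time 3.6≤5.7, tolls 22≤36).
D5: not dominated.
D6: not dominated (best time).
D7: not dominated.
D8: dominated by D2 (distance 53≤133, fuel 108≤112, time 2.6≤4.9, tolls 5≤79).
D9: not dominated.
D10: not dominated.
D11: not dominated (best tolls).
D12: dominated by D1 (distance 269≤354, fuel 16≤63, time 3.6≤5.0, tolls 22≤55).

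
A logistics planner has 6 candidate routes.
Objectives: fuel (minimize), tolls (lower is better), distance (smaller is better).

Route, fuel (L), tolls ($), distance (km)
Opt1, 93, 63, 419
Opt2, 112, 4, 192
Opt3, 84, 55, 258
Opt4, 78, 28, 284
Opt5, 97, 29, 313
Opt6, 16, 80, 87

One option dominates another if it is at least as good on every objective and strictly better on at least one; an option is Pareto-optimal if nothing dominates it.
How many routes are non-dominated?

4

Opt1: dominated by Opt3 (fuel 84≤93, tolls 55≤63, distance 258≤419).
Opt2: not dominated (best tolls).
Opt3: not dominated.
Opt4: not dominated.
Opt5: dominated by Opt4 (fuel 78≤97, tolls 28≤29, distance 284≤313).
Opt6: not dominated (best fuel).
Pareto-optimal: Opt2, Opt3, Opt4, Opt6 → 4.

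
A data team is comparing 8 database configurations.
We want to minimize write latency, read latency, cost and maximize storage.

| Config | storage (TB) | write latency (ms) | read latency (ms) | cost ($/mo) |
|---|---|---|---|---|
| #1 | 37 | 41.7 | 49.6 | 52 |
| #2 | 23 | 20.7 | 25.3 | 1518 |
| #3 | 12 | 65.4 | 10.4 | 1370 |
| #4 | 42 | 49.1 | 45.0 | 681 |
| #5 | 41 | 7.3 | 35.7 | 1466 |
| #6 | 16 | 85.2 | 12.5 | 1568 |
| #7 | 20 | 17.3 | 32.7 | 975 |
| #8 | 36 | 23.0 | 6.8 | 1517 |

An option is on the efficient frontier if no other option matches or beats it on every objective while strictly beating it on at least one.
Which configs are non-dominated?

#1: not dominated (best cost).
#2: not dominated.
#3: not dominated.
#4: not dominated (best storage).
#5: not dominated (best write latency).
#6: dominated by #8 (storage 36≥16, write latency 23.0≤85.2, read latency 6.8≤12.5, cost 1517≤1568).
#7: not dominated.
#8: not dominated (best read latency).

#1, #2, #3, #4, #5, #7, #8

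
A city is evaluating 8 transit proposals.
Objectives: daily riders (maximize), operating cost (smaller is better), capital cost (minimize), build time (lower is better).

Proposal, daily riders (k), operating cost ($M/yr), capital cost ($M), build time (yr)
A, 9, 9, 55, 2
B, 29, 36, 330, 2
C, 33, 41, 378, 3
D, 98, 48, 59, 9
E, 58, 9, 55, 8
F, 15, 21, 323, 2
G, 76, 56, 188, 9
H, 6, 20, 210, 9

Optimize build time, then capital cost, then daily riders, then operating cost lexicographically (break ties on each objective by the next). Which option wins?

A

First minimize build time: best is 2, kept {A, B, F}.
Then minimize capital cost: best is 55, kept {A}.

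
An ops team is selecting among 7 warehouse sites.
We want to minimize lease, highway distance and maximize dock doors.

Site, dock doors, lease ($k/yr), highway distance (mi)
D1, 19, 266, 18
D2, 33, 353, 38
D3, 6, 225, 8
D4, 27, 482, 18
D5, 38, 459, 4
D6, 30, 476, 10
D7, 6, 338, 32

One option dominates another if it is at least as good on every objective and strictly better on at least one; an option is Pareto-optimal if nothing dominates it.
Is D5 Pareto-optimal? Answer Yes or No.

Yes

D1: worse on dock doors (19 vs 38).
D2: worse on dock doors (33 vs 38).
D3: worse on dock doors (6 vs 38).
D4: worse on dock doors (27 vs 38).
D6: worse on dock doors (30 vs 38).
D7: worse on dock doors (6 vs 38).
No option is at least as good as D5 on every objective and strictly better on one.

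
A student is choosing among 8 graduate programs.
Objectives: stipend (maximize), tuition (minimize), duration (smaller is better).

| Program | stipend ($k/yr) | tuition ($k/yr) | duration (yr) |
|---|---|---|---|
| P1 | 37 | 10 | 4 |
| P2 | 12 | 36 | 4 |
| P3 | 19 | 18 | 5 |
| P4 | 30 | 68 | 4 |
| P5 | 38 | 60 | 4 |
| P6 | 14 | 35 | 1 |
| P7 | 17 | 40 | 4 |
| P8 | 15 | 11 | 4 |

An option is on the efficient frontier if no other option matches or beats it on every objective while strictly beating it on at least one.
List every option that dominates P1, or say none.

none

P2: worse on stipend (12 vs 37).
P3: worse on stipend (19 vs 37).
P4: worse on stipend (30 vs 37).
P5: worse on tuition (60 vs 10).
P6: worse on stipend (14 vs 37).
P7: worse on stipend (17 vs 37).
P8: worse on stipend (15 vs 37).
No option dominates P1.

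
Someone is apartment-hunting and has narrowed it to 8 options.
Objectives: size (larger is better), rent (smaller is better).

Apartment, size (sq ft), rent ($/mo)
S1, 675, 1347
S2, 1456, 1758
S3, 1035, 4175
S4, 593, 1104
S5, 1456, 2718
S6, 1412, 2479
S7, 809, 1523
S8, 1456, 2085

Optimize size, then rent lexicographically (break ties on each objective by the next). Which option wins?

S2

First maximize size: best is 1456, kept {S2, S5, S8}.
Then minimize rent: best is 1758, kept {S2}.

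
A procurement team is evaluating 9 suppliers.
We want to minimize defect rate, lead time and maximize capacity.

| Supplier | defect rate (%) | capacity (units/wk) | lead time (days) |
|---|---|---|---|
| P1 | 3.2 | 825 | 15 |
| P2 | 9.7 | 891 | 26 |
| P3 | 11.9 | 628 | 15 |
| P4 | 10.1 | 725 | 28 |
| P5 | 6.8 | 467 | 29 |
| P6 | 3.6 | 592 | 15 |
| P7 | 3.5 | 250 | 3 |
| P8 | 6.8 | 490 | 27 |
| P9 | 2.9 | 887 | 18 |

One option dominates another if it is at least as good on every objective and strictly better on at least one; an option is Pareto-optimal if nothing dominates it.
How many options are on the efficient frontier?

P1: not dominated.
P2: not dominated (best capacity).
P3: dominated by P1 (defect rate 3.2≤11.9, capacity 825≥628, lead time 15≤15).
P4: dominated by P1 (defect rate 3.2≤10.1, capacity 825≥725, lead time 15≤28).
P5: dominated by P1 (defect rate 3.2≤6.8, capacity 825≥467, lead time 15≤29).
P6: dominated by P1 (defect rate 3.2≤3.6, capacity 825≥592, lead time 15≤15).
P7: not dominated (best lead time).
P8: dominated by P1 (defect rate 3.2≤6.8, capacity 825≥490, lead time 15≤27).
P9: not dominated (best defect rate).
Pareto-optimal: P1, P2, P7, P9 → 4.

4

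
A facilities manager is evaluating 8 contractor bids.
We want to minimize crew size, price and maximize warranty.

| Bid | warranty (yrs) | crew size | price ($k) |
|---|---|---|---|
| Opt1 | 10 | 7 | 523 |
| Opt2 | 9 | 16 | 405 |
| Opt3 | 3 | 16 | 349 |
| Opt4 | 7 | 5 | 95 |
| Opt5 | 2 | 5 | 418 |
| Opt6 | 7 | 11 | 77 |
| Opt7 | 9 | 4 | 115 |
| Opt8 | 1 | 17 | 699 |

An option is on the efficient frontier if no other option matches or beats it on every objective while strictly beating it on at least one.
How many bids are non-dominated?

4

Opt1: not dominated (best warranty).
Opt2: dominated by Opt7 (warranty 9≥9, crew size 4≤16, price 115≤405).
Opt3: dominated by Opt4 (warranty 7≥3, crew size 5≤16, price 95≤349).
Opt4: not dominated.
Opt5: dominated by Opt4 (warranty 7≥2, crew size 5≤5, price 95≤418).
Opt6: not dominated (best price).
Opt7: not dominated (best crew size).
Opt8: dominated by Opt1 (warranty 10≥1, crew size 7≤17, price 523≤699).
Pareto-optimal: Opt1, Opt4, Opt6, Opt7 → 4.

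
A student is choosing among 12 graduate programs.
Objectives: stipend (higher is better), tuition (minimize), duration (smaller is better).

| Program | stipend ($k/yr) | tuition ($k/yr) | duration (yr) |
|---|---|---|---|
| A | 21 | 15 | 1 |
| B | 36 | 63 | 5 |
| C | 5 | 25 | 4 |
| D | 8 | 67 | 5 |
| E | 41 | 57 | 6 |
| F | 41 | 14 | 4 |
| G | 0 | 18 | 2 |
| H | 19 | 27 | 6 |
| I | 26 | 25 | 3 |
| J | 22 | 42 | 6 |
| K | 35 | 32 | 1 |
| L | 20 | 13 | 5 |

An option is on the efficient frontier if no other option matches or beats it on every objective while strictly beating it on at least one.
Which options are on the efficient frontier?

A: not dominated.
B: dominated by F (stipend 41≥36, tuition 14≤63, duration 4≤5).
C: dominated by A (stipend 21≥5, tuition 15≤25, duration 1≤4).
D: dominated by A (stipend 21≥8, tuition 15≤67, duration 1≤5).
E: dominated by F (stipend 41≥41, tuition 14≤57, duration 4≤6).
F: not dominated.
G: dominated by A (stipend 21≥0, tuition 15≤18, duration 1≤2).
H: dominated by A (stipend 21≥19, tuition 15≤27, duration 1≤6).
I: not dominated.
J: dominated by F (stipend 41≥22, tuition 14≤42, duration 4≤6).
K: not dominated.
L: not dominated (best tuition).

A, F, I, K, L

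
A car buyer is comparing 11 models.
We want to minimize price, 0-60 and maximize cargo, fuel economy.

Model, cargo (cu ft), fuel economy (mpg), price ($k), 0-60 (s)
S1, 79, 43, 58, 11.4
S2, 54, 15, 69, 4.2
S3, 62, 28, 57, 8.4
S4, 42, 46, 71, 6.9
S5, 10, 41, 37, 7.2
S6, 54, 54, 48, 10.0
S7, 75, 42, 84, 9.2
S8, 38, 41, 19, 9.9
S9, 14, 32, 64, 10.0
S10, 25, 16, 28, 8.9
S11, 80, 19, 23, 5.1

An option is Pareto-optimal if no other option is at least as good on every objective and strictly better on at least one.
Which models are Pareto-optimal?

S1: not dominated.
S2: not dominated (best 0-60).
S3: not dominated.
S4: not dominated.
S5: not dominated.
S6: not dominated (best fuel economy).
S7: not dominated.
S8: not dominated (best price).
S9: dominated by S6 (cargo 54≥14, fuel economy 54≥32, price 48≤64, 0-60 10.0≤10.0).
S10: dominated by S11 (cargo 80≥25, fuel economy 19≥16, price 23≤28, 0-60 5.1≤8.9).
S11: not dominated (best cargo).

S1, S2, S3, S4, S5, S6, S7, S8, S11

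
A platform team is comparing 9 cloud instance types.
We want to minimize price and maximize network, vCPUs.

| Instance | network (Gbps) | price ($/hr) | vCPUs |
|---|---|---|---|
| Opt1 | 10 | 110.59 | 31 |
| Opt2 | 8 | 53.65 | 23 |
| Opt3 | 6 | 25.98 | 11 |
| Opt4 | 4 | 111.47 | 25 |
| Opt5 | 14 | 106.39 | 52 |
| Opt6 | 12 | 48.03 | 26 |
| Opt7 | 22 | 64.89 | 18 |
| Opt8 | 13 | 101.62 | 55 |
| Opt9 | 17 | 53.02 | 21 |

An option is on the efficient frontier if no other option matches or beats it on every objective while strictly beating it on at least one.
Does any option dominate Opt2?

Opt6 vs Opt2: network 12≥8, price 48.03≤53.65, vCPUs 26≥23 — Opt6 is at least as good on every objective and strictly better on at least one, so Opt6 dominates Opt2.

Yes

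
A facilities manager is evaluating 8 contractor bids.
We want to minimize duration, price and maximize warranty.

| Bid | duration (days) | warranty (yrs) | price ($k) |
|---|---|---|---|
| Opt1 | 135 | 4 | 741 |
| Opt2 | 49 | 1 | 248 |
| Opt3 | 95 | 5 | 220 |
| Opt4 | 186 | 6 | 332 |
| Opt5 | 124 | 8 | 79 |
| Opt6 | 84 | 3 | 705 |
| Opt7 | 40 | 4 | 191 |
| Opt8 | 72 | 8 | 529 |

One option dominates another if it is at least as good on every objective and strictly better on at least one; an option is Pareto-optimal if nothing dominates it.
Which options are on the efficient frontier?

Opt1: dominated by Opt3 (duration 95≤135, warranty 5≥4, price 220≤741).
Opt2: dominated by Opt7 (duration 40≤49, warranty 4≥1, price 191≤248).
Opt3: not dominated.
Opt4: dominated by Opt5 (duration 124≤186, warranty 8≥6, price 79≤332).
Opt5: not dominated (best price).
Opt6: dominated by Opt7 (duration 40≤84, warranty 4≥3, price 191≤705).
Opt7: not dominated (best duration).
Opt8: not dominated.

Opt3, Opt5, Opt7, Opt8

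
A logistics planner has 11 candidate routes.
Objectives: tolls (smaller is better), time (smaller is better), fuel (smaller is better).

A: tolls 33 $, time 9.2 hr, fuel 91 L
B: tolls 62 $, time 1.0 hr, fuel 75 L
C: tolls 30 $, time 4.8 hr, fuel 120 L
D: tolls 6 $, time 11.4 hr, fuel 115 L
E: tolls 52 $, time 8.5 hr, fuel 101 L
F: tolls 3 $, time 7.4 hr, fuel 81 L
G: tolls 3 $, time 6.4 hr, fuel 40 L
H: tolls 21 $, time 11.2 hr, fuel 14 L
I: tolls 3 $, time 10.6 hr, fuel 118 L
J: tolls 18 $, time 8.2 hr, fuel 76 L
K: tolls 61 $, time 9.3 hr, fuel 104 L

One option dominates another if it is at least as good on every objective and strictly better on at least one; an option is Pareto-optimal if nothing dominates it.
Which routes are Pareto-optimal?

B, C, G, H

A: dominated by F (tolls 3≤33, time 7.4≤9.2, fuel 81≤91).
B: not dominated (best time).
C: not dominated.
D: dominated by F (tolls 3≤6, time 7.4≤11.4, fuel 81≤115).
E: dominated by F (tolls 3≤52, time 7.4≤8.5, fuel 81≤101).
F: dominated by G (tolls 3≤3, time 6.4≤7.4, fuel 40≤81).
G: not dominated.
H: not dominated (best fuel).
I: dominated by F (tolls 3≤3, time 7.4≤10.6, fuel 81≤118).
J: dominated by G (tolls 3≤18, time 6.4≤8.2, fuel 40≤76).
K: dominated by A (tolls 33≤61, time 9.2≤9.3, fuel 91≤104).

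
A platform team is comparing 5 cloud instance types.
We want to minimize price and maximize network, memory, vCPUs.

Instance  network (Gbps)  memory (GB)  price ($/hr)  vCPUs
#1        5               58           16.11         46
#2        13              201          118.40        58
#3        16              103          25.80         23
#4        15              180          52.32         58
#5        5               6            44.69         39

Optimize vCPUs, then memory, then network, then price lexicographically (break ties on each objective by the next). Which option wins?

First maximize vCPUs: best is 58, kept {#2, #4}.
Then maximize memory: best is 201, kept {#2}.

#2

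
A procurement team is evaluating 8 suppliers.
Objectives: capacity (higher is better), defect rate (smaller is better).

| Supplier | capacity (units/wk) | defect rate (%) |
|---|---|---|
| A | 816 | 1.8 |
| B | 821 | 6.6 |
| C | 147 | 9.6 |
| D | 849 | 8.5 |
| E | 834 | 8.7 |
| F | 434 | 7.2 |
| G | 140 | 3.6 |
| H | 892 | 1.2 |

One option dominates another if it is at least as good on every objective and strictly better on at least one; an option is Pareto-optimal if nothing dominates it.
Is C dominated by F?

F vs C: capacity 434≥147, defect rate 7.2≤9.6 — F is at least as good on every objective with at least one strict improvement.

Yes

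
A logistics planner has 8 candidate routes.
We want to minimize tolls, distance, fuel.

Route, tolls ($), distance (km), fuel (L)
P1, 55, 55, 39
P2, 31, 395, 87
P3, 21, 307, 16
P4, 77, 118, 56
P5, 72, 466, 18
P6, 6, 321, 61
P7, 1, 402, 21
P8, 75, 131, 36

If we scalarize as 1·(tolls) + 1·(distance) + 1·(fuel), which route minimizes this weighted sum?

P1: 1·55 + 1·55 + 1·39 = 149
P2: 1·31 + 1·395 + 1·87 = 513
P3: 1·21 + 1·307 + 1·16 = 344
P4: 1·77 + 1·118 + 1·56 = 251
P5: 1·72 + 1·466 + 1·18 = 556
P6: 1·6 + 1·321 + 1·61 = 388
P7: 1·1 + 1·402 + 1·21 = 424
P8: 1·75 + 1·131 + 1·36 = 242
Lowest: P1 at 149.

P1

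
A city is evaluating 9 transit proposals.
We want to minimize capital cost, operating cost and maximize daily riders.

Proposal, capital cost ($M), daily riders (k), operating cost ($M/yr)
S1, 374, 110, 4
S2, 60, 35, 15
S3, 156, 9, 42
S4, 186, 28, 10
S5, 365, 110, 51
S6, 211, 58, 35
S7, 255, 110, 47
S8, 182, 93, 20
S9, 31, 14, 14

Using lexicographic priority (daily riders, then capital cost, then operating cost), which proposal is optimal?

First maximize daily riders: best is 110, kept {S1, S5, S7}.
Then minimize capital cost: best is 255, kept {S7}.

S7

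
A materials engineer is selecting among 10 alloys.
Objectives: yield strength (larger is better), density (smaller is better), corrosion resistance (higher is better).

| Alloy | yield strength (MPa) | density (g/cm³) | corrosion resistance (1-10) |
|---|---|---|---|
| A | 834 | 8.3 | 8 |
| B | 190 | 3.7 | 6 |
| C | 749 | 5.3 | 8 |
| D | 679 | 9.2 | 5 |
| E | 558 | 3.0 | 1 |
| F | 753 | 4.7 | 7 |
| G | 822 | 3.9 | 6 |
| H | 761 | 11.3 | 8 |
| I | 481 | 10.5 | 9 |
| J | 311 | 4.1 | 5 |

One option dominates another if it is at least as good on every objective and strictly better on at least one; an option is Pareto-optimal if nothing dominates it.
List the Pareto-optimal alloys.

A, B, C, E, F, G, I

A: not dominated (best yield strength).
B: not dominated.
C: not dominated.
D: dominated by A (yield strength 834≥679, density 8.3≤9.2, corrosion resistance 8≥5).
E: not dominated (best density).
F: not dominated.
G: not dominated.
H: dominated by A (yield strength 834≥761, density 8.3≤11.3, corrosion resistance 8≥8).
I: not dominated (best corrosion resistance).
J: dominated by G (yield strength 822≥311, density 3.9≤4.1, corrosion resistance 6≥5).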